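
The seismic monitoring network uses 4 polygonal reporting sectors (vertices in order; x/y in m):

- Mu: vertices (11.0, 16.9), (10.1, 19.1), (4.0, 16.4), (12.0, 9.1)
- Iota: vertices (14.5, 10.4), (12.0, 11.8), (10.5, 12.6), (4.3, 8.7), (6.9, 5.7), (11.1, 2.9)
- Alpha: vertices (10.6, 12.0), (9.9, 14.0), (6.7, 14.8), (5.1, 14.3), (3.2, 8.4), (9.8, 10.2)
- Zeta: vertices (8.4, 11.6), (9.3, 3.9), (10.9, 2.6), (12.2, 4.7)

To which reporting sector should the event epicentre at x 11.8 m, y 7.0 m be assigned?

Cast a ray rightward from (11.8, 7.0). For each polygon, the edges (by vertex number in listed order) whose endpoints lie on opposite sides of y = 7.0, where each meets that height, and whether that is right or left of the point:
Mu: no edge straddles that height → 0 crossings.
Iota: 4–5 at x≈5.77 (left), 6–1 at x≈12.96 (right) → 1 crossing.
Alpha: no edge straddles that height → 0 crossings.
Zeta: 1–2 at x≈8.94 (left), 4–1 at x≈10.93 (left) → 0 crossings.
Only Iota has an odd count, so the point is inside Iota.

Iota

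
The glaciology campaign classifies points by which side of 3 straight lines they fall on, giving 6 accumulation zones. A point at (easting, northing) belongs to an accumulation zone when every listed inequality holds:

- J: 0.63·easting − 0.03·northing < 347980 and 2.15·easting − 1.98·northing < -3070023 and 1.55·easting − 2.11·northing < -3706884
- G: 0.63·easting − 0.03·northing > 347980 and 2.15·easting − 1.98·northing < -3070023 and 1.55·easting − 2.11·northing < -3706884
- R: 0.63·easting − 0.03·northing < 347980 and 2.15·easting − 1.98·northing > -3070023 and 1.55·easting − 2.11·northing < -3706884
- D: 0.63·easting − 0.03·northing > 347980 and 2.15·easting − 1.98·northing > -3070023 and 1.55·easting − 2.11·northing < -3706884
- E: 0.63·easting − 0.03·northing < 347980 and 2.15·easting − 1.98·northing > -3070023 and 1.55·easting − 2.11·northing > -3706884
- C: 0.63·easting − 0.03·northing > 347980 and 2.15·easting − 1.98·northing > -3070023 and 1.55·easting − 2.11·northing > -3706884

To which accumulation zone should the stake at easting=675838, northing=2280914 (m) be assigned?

0.63·675838 − 0.03·2280914 = 357350.520, which is > 347980
2.15·675838 − 1.98·2280914 = -3063158.020, which is > -3070023
1.55·675838 − 2.11·2280914 = -3765179.640, which is < -3706884
This sign pattern matches D.

D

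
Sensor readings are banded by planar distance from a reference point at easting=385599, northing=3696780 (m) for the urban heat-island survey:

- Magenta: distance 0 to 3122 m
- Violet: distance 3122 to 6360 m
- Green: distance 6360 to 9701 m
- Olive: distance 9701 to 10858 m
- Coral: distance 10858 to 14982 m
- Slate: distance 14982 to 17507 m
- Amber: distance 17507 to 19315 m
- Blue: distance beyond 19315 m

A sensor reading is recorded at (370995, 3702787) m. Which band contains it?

Slate

Distance = √((370995−385599)² + (3702787−3696780)²) = √(213276816.000 + 36084049.000) = 15791.164 m.
14982 ≤ 15791.164 < 17507 → Slate.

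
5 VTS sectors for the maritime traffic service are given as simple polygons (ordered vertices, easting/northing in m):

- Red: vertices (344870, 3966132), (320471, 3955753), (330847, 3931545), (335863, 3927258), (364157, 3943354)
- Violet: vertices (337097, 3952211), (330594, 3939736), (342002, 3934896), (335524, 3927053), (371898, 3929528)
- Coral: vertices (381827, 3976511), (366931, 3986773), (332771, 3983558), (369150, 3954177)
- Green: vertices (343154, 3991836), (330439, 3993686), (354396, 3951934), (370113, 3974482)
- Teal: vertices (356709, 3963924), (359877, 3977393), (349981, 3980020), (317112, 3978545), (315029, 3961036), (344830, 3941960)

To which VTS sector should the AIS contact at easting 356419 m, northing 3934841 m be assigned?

Cast a ray rightward from (356419, 3934841). For each polygon, the edges (by vertex number in listed order) whose endpoints lie on opposite sides of northing = 3934841, where each meets that height, and whether that is right or left of the point:
Red: 2–3 at easting≈329434.3 (left), 4–5 at easting≈349192.6 (left) → 0 crossings.
Violet: 3–4 at easting≈341956.6 (left), 5–1 at easting≈363746.6 (right) → 1 crossing.
Coral: no edge straddles that height → 0 crossings.
Green: no edge straddles that height → 0 crossings.
Teal: no edge straddles that height → 0 crossings.
Only Violet has an odd count, so the point is inside Violet.

Violet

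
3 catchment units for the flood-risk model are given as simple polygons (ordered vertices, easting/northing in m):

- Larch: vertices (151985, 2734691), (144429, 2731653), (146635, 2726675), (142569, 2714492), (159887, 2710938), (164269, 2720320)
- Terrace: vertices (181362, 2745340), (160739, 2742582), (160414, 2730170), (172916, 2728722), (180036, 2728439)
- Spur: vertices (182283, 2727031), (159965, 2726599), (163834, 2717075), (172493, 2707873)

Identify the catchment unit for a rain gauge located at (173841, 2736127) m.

Cast a ray rightward from (173841, 2736127). For each polygon, the edges (by vertex number in listed order) whose endpoints lie on opposite sides of northing = 2736127, where each meets that height, and whether that is right or left of the point:
Larch: no edge straddles that height → 0 crossings.
Terrace: 2–3 at easting≈160570.0 (left), 5–1 at easting≈180639.2 (right) → 1 crossing.
Spur: no edge straddles that height → 0 crossings.
Only Terrace has an odd count, so the point is inside Terrace.

Terrace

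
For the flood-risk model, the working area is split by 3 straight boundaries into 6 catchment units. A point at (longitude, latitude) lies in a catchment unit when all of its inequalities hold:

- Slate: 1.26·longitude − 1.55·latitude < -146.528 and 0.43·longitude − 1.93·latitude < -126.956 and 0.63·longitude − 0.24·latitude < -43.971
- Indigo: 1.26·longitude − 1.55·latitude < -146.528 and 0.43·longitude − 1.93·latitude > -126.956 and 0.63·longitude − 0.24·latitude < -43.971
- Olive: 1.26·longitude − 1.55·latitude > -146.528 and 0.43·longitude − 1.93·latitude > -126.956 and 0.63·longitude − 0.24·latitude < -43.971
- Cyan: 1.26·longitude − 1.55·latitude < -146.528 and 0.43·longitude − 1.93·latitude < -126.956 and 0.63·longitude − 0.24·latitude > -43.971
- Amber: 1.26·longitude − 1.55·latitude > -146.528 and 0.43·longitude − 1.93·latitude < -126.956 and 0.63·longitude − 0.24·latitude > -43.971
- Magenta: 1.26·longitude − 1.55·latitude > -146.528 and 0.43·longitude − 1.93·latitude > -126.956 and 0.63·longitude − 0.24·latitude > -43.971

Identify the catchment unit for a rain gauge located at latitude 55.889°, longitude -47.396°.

Amber

1.26·-47.396 − 1.55·55.889 = -146.347, which is > -146.528
0.43·-47.396 − 1.93·55.889 = -128.246, which is < -126.956
0.63·-47.396 − 0.24·55.889 = -43.273, which is > -43.971
This sign pattern matches Amber.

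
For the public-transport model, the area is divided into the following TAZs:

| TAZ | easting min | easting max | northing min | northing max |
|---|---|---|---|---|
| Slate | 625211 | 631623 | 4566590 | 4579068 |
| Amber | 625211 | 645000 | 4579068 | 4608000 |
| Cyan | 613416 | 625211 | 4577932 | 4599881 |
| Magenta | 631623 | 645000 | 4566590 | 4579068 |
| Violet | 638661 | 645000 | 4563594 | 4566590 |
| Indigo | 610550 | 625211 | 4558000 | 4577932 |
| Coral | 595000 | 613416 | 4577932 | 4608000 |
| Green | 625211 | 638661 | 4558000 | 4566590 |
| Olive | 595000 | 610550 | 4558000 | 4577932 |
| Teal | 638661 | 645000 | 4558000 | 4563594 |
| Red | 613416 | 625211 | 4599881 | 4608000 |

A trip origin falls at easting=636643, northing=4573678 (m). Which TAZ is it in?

Magenta

The point has easting = 636643 and northing = 4573678.
Only Magenta satisfies 631623 ≤ easting ≤ 645000 and 4566590 ≤ northing ≤ 4579068.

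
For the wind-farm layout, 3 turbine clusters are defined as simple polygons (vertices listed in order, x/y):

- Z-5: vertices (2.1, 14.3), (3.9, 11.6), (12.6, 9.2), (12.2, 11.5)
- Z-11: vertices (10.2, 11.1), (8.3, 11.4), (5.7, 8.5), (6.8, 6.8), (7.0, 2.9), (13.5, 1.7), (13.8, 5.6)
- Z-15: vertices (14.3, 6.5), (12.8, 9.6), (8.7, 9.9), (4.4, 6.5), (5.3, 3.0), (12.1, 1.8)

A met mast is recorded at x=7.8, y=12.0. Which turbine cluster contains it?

Cast a ray rightward from (7.8, 12.0). For each polygon, the edges (by vertex number in listed order) whose endpoints lie on opposite sides of y = 12.0, where each meets that height, and whether that is right or left of the point:
Z-5: 1–2 at x≈3.63 (left), 4–1 at x≈10.40 (right) → 1 crossing.
Z-11: no edge straddles that height → 0 crossings.
Z-15: no edge straddles that height → 0 crossings.
Only Z-5 has an odd count, so the point is inside Z-5.

Z-5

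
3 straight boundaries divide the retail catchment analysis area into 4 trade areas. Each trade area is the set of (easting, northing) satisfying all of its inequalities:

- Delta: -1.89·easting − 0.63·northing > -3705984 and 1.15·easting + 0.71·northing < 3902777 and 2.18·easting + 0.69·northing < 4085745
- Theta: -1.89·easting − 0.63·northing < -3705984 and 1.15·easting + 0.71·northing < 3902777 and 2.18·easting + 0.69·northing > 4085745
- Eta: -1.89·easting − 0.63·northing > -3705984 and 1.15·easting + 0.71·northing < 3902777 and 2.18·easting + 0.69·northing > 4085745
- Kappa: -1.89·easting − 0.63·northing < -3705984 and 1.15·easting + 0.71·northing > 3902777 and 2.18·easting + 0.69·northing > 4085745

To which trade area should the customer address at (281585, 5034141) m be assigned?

-1.89·281585 − 0.63·5034141 = -3703704.480, which is > -3705984
1.15·281585 + 0.71·5034141 = 3898062.860, which is < 3902777
2.18·281585 + 0.69·5034141 = 4087412.590, which is > 4085745
This sign pattern matches Eta.

Eta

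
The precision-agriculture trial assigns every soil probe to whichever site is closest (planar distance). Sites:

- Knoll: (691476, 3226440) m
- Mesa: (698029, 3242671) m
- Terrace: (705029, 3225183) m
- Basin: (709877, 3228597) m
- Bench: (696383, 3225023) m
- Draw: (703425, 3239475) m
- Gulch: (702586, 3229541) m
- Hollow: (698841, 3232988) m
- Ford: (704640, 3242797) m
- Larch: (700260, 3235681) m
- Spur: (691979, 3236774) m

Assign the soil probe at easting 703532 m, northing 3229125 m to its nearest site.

Squared distances to each site:
Knoll: 152556361.000; Mesa: 213777125.000; Terrace: 17780373.000; Basin: 40537809.000; Bench: 67934605.000; Draw: 107133949.000; Gulch: 1067972.000; Hollow: 36928250.000; Ford: 188151248.000; Larch: 53687120.000; Spur: 191979010.000.
Minimum at Gulch.

Gulch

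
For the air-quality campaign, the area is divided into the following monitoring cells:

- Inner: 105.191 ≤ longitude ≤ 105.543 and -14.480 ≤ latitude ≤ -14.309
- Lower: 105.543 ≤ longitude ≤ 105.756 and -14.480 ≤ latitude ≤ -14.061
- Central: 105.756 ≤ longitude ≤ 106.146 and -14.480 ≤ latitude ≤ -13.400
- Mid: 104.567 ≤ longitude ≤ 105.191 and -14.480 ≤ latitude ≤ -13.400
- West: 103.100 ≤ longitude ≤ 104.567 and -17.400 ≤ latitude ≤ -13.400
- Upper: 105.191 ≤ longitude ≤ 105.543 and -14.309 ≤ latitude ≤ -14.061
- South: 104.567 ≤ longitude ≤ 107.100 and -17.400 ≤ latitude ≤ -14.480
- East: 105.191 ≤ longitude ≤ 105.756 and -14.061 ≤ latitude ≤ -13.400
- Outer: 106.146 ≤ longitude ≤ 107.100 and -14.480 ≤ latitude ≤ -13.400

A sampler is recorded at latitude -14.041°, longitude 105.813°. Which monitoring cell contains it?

Central

The point has longitude = 105.813 and latitude = -14.041.
Only Central satisfies 105.756 ≤ longitude ≤ 106.146 and -14.480 ≤ latitude ≤ -13.400.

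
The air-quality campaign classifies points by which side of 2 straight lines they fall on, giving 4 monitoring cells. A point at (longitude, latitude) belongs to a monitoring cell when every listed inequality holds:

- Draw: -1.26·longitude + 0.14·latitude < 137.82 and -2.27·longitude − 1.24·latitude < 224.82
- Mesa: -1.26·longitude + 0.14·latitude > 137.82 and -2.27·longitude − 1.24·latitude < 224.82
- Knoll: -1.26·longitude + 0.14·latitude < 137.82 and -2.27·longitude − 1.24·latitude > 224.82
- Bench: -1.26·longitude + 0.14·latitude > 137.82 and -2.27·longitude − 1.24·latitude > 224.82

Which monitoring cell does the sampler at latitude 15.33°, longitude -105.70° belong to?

Draw

-1.26·-105.70 + 0.14·15.33 = 135.328, which is < 137.82
-2.27·-105.70 − 1.24·15.33 = 220.930, which is < 224.82
This sign pattern matches Draw.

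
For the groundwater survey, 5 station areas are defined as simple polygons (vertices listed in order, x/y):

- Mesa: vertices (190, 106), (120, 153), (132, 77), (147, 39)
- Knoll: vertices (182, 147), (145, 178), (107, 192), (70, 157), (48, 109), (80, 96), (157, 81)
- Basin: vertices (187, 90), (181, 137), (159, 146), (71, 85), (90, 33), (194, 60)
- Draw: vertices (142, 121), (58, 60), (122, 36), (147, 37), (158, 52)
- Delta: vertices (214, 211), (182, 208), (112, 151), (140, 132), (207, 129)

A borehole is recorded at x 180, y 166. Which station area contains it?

Cast a ray rightward from (180, 166). For each polygon, the edges (by vertex number in listed order) whose endpoints lie on opposite sides of y = 166, where each meets that height, and whether that is right or left of the point:
Mesa: no edge straddles that height → 0 crossings.
Knoll: 1–2 at x≈159.3 (left), 3–4 at x≈79.5 (left) → 0 crossings.
Basin: no edge straddles that height → 0 crossings.
Draw: no edge straddles that height → 0 crossings.
Delta: 2–3 at x≈130.4 (left), 5–1 at x≈210.2 (right) → 1 crossing.
Only Delta has an odd count, so the point is inside Delta.

Delta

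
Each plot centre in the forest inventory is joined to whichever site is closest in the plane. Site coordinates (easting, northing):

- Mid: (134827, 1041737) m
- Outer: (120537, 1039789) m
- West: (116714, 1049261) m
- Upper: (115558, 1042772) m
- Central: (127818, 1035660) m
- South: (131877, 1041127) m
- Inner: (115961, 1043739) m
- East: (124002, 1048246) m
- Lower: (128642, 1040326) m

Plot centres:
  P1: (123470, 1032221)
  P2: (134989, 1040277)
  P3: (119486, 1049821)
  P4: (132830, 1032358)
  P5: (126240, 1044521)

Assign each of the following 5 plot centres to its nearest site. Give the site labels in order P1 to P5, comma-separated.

P1 → Central (d²=30731825.00)
P2 → Mid (d²=2157844.00)
P3 → West (d²=7997584.00)
P4 → Central (d²=36023348.00)
P5 → East (d²=18884269.00)

Central, Mid, West, Central, East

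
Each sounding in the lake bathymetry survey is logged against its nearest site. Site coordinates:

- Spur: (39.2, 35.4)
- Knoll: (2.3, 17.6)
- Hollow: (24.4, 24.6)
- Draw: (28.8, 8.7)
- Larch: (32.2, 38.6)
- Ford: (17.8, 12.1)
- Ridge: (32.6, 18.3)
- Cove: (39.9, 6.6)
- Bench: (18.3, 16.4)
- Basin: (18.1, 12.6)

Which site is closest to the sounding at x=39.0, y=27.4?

Squared distances to each site:
Spur: 64.040; Knoll: 1442.930; Hollow: 221.000; Draw: 453.730; Larch: 171.680; Ford: 683.530; Ridge: 123.770; Cove: 433.450; Bench: 549.490; Basin: 655.850.
Minimum at Spur.

Spur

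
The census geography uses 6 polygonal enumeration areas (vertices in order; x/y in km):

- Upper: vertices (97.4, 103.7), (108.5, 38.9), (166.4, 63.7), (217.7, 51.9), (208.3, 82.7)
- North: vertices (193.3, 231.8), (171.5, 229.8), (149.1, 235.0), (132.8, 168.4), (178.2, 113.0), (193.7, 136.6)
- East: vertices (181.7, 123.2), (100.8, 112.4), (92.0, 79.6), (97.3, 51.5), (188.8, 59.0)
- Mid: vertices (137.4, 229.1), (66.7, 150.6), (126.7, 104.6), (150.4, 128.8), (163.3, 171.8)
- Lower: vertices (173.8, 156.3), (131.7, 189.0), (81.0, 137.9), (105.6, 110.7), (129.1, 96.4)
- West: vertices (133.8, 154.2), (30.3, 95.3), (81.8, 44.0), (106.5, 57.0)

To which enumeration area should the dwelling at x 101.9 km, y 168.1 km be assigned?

Mid

Cast a ray rightward from (101.9, 168.1). For each polygon, the edges (by vertex number in listed order) whose endpoints lie on opposite sides of y = 168.1, where each meets that height, and whether that is right or left of the point:
Upper: no edge straddles that height → 0 crossings.
North: 4–5 at x≈133.05 (right), 6–1 at x≈193.57 (right) → 2 crossings.
East: no edge straddles that height → 0 crossings.
Mid: 1–2 at x≈82.46 (left), 4–5 at x≈162.19 (right) → 1 crossing.
Lower: 1–2 at x≈158.61 (right), 2–3 at x≈110.96 (right) → 2 crossings.
West: no edge straddles that height → 0 crossings.
Only Mid has an odd count, so the point is inside Mid.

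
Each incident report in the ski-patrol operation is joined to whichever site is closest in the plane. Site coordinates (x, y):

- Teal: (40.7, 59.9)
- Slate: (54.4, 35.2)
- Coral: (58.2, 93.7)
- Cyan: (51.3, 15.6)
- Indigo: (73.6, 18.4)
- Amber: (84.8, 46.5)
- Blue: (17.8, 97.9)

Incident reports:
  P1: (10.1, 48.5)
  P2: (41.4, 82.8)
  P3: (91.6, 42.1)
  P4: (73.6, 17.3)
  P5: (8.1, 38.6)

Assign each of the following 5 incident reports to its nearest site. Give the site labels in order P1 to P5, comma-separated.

P1 → Teal (d²=1066.32)
P2 → Coral (d²=401.05)
P3 → Amber (d²=65.60)
P4 → Indigo (d²=1.21)
P5 → Teal (d²=1516.45)

Teal, Coral, Amber, Indigo, Teal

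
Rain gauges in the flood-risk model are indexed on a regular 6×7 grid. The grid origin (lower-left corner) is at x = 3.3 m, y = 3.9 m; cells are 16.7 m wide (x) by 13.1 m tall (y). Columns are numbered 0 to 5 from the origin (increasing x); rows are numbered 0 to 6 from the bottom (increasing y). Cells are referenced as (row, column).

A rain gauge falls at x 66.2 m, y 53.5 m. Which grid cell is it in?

(3, 3)

Column index: ⌊(66.2 − 3.3) / 16.7⌋ = ⌊3.766⌋ = 3
Row offset from origin: ⌊(53.5 − 3.9) / 13.1⌋ = ⌊3.786⌋ = 3 → row 3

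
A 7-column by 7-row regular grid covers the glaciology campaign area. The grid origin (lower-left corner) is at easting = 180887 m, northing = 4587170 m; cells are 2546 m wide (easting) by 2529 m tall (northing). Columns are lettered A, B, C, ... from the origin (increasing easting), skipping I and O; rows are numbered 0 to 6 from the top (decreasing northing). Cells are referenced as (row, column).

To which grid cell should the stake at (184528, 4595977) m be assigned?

(3, B)

Column index: ⌊(184528 − 180887) / 2546⌋ = ⌊1.430⌋ = 1 → column B
Row offset from origin: ⌊(4595977 − 4587170) / 2529⌋ = ⌊3.482⌋ = 3 → row 3 (counted from top)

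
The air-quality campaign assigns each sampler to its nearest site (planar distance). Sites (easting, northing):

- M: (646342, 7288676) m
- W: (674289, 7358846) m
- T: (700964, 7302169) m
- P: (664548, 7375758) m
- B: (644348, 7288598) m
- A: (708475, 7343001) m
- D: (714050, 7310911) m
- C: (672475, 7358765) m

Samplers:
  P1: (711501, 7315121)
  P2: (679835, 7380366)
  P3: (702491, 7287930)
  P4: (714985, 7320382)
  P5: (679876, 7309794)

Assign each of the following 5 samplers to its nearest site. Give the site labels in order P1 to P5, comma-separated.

D, P, T, D, T

P1 → D (d²=24221501.00)
P2 → P (d²=254926033.00)
P3 → T (d²=205080850.00)
P4 → D (d²=90574066.00)
P5 → T (d²=502844369.00)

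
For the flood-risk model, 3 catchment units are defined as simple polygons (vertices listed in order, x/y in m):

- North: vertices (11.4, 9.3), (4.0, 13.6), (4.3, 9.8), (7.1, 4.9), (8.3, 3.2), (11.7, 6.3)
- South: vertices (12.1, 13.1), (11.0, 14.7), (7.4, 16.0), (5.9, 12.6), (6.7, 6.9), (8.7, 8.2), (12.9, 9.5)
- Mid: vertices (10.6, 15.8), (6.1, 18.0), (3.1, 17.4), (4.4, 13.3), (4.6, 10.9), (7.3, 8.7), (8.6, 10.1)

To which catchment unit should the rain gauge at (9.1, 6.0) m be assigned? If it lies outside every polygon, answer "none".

North

Cast a ray rightward from (9.1, 6.0). For each polygon, the edges (by vertex number in listed order) whose endpoints lie on opposite sides of y = 6.0, where each meets that height, and whether that is right or left of the point:
North: 3–4 at x≈6.47 (left), 5–6 at x≈11.37 (right) → 1 crossing.
South: no edge straddles that height → 0 crossings.
Mid: no edge straddles that height → 0 crossings.
Only North has an odd count, so the point is inside North.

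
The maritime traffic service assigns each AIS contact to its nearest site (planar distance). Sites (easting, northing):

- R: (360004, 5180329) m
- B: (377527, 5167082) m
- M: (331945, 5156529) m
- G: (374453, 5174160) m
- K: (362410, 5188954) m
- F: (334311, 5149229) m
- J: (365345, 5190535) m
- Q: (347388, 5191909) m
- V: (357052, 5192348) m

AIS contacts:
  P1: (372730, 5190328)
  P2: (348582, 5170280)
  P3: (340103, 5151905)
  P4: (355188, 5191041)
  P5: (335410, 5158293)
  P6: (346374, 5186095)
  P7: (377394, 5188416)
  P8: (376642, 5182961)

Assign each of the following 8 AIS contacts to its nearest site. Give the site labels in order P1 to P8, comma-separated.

P1 → J (d²=54581074.00)
P2 → R (d²=231444485.00)
P3 → F (d²=40708240.00)
P4 → V (d²=5182745.00)
P5 → M (d²=15117921.00)
P6 → Q (d²=34830792.00)
P7 → J (d²=149668562.00)
P8 → G (d²=82249322.00)

J, R, F, V, M, Q, J, G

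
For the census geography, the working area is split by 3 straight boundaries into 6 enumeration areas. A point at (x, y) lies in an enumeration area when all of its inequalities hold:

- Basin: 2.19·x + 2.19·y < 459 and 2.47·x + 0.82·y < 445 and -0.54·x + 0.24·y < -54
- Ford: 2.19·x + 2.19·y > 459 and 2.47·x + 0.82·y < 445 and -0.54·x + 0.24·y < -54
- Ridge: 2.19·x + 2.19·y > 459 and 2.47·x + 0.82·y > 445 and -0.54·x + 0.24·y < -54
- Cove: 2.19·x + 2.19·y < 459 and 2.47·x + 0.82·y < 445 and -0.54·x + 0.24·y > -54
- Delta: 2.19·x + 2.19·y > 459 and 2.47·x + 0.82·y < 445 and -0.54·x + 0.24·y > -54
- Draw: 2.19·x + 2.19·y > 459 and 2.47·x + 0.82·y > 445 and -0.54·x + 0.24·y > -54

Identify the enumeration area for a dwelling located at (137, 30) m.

Basin

2.19·137 + 2.19·30 = 365.730, which is < 459
2.47·137 + 0.82·30 = 362.990, which is < 445
-0.54·137 + 0.24·30 = -66.780, which is < -54
This sign pattern matches Basin.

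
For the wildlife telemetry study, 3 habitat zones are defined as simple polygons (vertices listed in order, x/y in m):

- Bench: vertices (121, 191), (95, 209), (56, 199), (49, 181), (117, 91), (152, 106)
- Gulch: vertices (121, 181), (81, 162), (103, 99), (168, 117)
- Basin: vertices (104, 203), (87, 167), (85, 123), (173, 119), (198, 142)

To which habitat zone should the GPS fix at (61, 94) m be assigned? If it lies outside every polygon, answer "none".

Cast a ray rightward from (61, 94). For each polygon, the edges (by vertex number in listed order) whose endpoints lie on opposite sides of y = 94, where each meets that height, and whether that is right or left of the point:
Bench: 4–5 at x≈114.7 (right), 5–6 at x≈124.0 (right) → 2 crossings.
Gulch: no edge straddles that height → 0 crossings.
Basin: no edge straddles that height → 0 crossings.
All counts are even, so the point lies outside every listed polygon.

none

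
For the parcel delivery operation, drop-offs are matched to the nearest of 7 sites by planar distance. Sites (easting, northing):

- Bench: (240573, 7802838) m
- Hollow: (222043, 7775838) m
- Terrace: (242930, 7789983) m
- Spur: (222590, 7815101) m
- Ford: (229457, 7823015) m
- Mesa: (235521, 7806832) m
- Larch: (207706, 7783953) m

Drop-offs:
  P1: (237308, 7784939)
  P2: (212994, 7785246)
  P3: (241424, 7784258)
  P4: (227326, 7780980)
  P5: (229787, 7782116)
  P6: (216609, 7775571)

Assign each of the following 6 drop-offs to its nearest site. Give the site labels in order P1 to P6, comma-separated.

Terrace, Larch, Terrace, Hollow, Hollow, Hollow

P1 → Terrace (d²=57048820.00)
P2 → Larch (d²=29634793.00)
P3 → Terrace (d²=35043661.00)
P4 → Hollow (d²=54350253.00)
P5 → Hollow (d²=99382820.00)
P6 → Hollow (d²=29599645.00)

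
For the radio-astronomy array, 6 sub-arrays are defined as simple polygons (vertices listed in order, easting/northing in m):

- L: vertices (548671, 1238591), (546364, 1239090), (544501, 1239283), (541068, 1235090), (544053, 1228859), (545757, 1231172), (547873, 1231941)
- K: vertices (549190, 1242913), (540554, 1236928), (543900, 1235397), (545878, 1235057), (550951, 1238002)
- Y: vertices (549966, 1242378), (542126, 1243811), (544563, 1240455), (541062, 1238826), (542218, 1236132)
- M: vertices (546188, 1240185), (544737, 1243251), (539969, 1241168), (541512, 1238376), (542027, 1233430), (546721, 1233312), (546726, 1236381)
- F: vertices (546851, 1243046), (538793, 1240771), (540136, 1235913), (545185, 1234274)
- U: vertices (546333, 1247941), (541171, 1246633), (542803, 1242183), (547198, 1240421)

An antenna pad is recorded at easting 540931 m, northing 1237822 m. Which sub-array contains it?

F

Cast a ray rightward from (540931, 1237822). For each polygon, the edges (by vertex number in listed order) whose endpoints lie on opposite sides of northing = 1237822, where each meets that height, and whether that is right or left of the point:
L: 3–4 at easting≈543304.8 (right), 7–1 at easting≈548578.7 (right) → 2 crossings.
K: 1–2 at easting≈541844.0 (right), 4–5 at easting≈550640.9 (right) → 2 crossings.
Y: 4–5 at easting≈541492.8 (right), 5–1 at easting≈544314.4 (right) → 2 crossings.
M: 4–5 at easting≈541569.7 (right), 7–1 at easting≈546522.2 (right) → 2 crossings.
F: 2–3 at easting≈539608.3 (left), 4–1 at easting≈545858.8 (right) → 1 crossing.
U: no edge straddles that height → 0 crossings.
Only F has an odd count, so the point is inside F.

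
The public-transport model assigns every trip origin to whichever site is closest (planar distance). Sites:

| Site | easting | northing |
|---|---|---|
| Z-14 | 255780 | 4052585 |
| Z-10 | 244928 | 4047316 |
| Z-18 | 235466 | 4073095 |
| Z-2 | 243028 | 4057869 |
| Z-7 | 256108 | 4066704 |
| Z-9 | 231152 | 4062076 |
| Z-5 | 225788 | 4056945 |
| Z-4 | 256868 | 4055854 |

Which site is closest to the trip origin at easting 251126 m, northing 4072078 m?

Squared distances to each site:
Z-14: 401636765.000; Z-10: 651571848.000; Z-18: 246269889.000; Z-2: 267473285.000; Z-7: 53700200.000; Z-9: 499000680.000; Z-5: 871021933.000; Z-4: 296188740.000.
Minimum at Z-7.

Z-7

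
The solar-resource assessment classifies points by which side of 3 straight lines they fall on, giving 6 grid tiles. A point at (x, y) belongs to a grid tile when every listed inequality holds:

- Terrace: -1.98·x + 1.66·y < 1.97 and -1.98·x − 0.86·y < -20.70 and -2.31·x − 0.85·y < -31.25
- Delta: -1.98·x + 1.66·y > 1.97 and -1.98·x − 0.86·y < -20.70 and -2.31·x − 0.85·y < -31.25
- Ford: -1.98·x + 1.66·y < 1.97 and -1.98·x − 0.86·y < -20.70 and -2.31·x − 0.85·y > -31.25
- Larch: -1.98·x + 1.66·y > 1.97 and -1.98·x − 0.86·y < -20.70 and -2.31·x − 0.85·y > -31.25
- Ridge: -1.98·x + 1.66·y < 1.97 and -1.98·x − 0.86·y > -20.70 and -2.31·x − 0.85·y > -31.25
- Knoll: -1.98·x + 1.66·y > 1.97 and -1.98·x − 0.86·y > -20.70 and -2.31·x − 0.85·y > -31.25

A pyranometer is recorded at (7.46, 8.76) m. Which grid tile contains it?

Ford

-1.98·7.46 + 1.66·8.76 = -0.229, which is < 1.97
-1.98·7.46 − 0.86·8.76 = -22.304, which is < -20.70
-2.31·7.46 − 0.85·8.76 = -24.679, which is > -31.25
This sign pattern matches Ford.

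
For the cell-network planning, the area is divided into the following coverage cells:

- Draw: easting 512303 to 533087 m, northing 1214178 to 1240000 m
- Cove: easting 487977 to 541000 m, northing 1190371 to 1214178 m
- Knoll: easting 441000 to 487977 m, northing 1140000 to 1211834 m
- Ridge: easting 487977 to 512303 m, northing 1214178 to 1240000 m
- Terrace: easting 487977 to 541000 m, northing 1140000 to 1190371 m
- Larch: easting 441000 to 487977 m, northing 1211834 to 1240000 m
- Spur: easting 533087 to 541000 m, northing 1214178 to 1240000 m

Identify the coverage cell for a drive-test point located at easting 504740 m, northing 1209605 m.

Cove

The point has easting = 504740 and northing = 1209605.
Only Cove satisfies 487977 ≤ easting ≤ 541000 and 1190371 ≤ northing ≤ 1214178.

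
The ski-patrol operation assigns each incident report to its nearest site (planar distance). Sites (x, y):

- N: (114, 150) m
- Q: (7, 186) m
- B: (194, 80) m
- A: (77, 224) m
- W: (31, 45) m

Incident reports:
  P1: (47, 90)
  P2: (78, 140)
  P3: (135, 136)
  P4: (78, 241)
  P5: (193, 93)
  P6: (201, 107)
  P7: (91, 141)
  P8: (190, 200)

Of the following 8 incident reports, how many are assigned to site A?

P1 → W
P2 → N
P3 → N
P4 → A
P5 → B
P6 → B
P7 → N
P8 → N
1 of the 8 goes to A.

1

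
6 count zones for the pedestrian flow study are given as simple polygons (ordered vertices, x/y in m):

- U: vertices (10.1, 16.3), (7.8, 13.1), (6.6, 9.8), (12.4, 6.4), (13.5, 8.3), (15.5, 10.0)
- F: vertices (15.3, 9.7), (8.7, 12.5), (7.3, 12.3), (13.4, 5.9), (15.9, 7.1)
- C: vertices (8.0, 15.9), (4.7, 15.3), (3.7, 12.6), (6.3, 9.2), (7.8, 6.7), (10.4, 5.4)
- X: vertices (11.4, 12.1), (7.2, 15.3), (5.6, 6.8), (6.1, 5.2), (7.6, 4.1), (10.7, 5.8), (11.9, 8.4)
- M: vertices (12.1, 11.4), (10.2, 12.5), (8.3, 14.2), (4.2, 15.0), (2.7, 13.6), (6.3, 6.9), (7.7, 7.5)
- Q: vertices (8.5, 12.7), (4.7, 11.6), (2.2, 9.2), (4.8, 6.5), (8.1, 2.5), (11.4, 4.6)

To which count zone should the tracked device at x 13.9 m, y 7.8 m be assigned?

Cast a ray rightward from (13.9, 7.8). For each polygon, the edges (by vertex number in listed order) whose endpoints lie on opposite sides of y = 7.8, where each meets that height, and whether that is right or left of the point:
U: 3–4 at x≈10.01 (left), 4–5 at x≈13.21 (left) → 0 crossings.
F: 3–4 at x≈11.59 (left), 5–1 at x≈15.74 (right) → 1 crossing.
C: 4–5 at x≈7.14 (left), 6–1 at x≈9.85 (left) → 0 crossings.
X: 2–3 at x≈5.79 (left), 6–7 at x≈11.62 (left) → 0 crossings.
M: 5–6 at x≈5.82 (left), 7–1 at x≈8.04 (left) → 0 crossings.
Q: 3–4 at x≈3.55 (left), 6–1 at x≈10.25 (left) → 0 crossings.
Only F has an odd count, so the point is inside F.

F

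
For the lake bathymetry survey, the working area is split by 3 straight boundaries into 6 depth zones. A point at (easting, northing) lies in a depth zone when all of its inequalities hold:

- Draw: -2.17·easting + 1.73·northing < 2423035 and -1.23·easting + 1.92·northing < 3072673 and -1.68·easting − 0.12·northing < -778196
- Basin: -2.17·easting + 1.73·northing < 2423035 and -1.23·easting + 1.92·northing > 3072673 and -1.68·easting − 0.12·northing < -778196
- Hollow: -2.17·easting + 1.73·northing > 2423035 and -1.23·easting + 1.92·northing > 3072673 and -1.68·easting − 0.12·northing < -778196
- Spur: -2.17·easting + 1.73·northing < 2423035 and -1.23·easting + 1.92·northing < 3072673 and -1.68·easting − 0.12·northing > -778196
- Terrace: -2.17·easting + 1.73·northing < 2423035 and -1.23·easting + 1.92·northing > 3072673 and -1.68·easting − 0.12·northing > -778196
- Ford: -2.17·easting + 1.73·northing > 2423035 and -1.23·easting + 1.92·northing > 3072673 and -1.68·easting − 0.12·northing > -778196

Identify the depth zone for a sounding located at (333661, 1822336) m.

-2.17·333661 + 1.73·1822336 = 2428596.910, which is > 2423035
-1.23·333661 + 1.92·1822336 = 3088482.090, which is > 3072673
-1.68·333661 − 0.12·1822336 = -779230.800, which is < -778196
This sign pattern matches Hollow.

Hollow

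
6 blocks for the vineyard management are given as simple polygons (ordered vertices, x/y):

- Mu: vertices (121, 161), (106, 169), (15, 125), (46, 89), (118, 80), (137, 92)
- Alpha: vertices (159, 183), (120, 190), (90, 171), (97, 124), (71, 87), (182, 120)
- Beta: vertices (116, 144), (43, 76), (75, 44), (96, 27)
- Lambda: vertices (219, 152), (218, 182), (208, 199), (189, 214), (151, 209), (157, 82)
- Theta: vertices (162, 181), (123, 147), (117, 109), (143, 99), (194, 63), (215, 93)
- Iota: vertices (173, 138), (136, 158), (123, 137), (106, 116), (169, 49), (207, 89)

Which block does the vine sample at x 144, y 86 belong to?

Iota

Cast a ray rightward from (144, 86). For each polygon, the edges (by vertex number in listed order) whose endpoints lie on opposite sides of y = 86, where each meets that height, and whether that is right or left of the point:
Mu: 4–5 at x≈70.0 (left), 5–6 at x≈127.5 (left) → 0 crossings.
Alpha: no edge straddles that height → 0 crossings.
Beta: 1–2 at x≈53.7 (left), 4–1 at x≈106.1 (left) → 0 crossings.
Lambda: 5–6 at x≈156.8 (right), 6–1 at x≈160.5 (right) → 2 crossings.
Theta: 4–5 at x≈161.4 (right), 5–6 at x≈210.1 (right) → 2 crossings.
Iota: 4–5 at x≈134.2 (left), 5–6 at x≈204.2 (right) → 1 crossing.
Only Iota has an odd count, so the point is inside Iota.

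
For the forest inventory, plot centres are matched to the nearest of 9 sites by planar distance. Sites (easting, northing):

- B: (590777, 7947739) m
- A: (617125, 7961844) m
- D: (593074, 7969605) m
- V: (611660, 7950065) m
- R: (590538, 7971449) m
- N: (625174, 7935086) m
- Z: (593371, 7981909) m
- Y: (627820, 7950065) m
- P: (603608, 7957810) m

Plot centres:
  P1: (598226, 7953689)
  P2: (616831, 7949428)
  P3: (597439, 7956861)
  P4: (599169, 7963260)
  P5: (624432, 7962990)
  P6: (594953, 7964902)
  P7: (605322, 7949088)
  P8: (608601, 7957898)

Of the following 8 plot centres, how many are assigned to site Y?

P1 → P
P2 → V
P3 → P
P4 → P
P5 → A
P6 → D
P7 → V
P8 → P
0 of the 8 go to Y.

0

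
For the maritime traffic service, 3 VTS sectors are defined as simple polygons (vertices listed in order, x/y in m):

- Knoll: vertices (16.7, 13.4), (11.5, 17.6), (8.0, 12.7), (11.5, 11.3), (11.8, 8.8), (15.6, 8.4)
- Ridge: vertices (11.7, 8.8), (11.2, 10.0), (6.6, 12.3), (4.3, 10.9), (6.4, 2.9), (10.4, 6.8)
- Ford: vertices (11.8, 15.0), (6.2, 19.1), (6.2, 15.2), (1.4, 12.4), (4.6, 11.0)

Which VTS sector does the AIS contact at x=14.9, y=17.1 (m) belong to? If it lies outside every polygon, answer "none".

Cast a ray rightward from (14.9, 17.1). For each polygon, the edges (by vertex number in listed order) whose endpoints lie on opposite sides of y = 17.1, where each meets that height, and whether that is right or left of the point:
Knoll: 1–2 at x≈12.12 (left), 2–3 at x≈11.14 (left) → 0 crossings.
Ridge: no edge straddles that height → 0 crossings.
Ford: 1–2 at x≈8.93 (left), 2–3 at x≈6.20 (left) → 0 crossings.
All counts are even, so the point lies outside every listed polygon.

none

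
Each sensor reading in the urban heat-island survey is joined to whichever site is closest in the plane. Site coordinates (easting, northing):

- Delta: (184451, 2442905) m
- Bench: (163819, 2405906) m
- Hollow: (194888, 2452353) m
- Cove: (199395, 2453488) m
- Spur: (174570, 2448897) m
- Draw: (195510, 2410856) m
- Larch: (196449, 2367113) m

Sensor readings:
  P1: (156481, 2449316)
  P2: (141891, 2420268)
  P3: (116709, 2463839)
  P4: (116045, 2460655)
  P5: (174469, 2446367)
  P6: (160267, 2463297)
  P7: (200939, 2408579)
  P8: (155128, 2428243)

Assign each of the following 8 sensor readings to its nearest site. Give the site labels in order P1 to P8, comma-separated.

P1 → Spur (d²=327387482.00)
P2 → Bench (d²=687104228.00)
P3 → Spur (d²=3571158685.00)
P4 → Spur (d²=3563426189.00)
P5 → Spur (d²=6411101.00)
P6 → Spur (d²=411935809.00)
P7 → Draw (d²=34658770.00)
P8 → Bench (d²=574475050.00)

Spur, Bench, Spur, Spur, Spur, Spur, Draw, Bench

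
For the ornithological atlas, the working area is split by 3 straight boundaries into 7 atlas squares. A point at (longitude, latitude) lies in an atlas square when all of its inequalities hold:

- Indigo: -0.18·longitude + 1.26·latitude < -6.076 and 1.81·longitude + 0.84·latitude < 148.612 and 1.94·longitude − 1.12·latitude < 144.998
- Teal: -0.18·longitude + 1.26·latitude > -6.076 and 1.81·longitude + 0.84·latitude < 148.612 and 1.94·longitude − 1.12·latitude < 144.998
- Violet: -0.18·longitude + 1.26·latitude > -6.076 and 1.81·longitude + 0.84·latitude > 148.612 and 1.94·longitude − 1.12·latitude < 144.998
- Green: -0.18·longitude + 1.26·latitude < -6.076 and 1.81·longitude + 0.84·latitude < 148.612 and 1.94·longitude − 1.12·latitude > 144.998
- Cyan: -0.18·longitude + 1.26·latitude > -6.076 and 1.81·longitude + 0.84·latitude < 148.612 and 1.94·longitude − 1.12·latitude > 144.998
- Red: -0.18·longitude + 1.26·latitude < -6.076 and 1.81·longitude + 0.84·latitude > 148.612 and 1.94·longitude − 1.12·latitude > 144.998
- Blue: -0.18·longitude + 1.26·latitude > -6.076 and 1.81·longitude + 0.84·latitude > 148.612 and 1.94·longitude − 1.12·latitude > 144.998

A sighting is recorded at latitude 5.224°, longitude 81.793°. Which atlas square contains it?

Red

-0.18·81.793 + 1.26·5.224 = -8.140, which is < -6.076
1.81·81.793 + 0.84·5.224 = 152.433, which is > 148.612
1.94·81.793 − 1.12·5.224 = 152.828, which is > 144.998
This sign pattern matches Red.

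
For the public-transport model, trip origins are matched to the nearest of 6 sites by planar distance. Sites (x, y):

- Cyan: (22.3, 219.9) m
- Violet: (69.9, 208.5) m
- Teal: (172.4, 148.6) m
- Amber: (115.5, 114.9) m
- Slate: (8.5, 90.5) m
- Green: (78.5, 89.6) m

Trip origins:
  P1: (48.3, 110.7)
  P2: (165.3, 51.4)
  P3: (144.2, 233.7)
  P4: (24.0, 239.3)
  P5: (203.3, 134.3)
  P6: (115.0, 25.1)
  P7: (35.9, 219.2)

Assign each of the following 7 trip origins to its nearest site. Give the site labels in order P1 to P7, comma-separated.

Green, Amber, Violet, Cyan, Teal, Green, Cyan

P1 → Green (d²=1357.25)
P2 → Amber (d²=6512.29)
P3 → Violet (d²=6155.53)
P4 → Cyan (d²=379.25)
P5 → Teal (d²=1159.30)
P6 → Green (d²=5492.50)
P7 → Cyan (d²=185.45)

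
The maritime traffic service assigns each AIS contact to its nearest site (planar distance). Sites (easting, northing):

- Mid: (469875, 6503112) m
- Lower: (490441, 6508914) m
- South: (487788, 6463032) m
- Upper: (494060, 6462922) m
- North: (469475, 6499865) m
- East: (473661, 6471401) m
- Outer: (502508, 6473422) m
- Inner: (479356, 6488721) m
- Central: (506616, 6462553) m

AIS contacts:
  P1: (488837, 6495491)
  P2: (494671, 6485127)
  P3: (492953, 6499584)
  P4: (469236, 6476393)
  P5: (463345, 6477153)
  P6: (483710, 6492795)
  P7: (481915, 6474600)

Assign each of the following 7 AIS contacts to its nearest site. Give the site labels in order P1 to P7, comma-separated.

P1 → Inner (d²=135722261.00)
P2 → Outer (d²=198425594.00)
P3 → Lower (d²=93359044.00)
P4 → East (d²=44500689.00)
P5 → East (d²=139505360.00)
P6 → Inner (d²=35554792.00)
P7 → East (d²=78362117.00)

Inner, Outer, Lower, East, East, Inner, East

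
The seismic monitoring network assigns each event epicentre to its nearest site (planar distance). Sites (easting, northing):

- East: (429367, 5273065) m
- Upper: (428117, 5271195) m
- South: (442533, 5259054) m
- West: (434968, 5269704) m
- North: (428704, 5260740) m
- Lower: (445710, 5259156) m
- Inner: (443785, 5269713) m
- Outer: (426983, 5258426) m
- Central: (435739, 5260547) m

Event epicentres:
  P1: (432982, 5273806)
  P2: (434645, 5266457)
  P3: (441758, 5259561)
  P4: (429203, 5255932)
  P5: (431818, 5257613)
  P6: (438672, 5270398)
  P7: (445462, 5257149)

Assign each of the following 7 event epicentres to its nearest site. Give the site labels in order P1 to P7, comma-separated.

East, West, South, Outer, North, West, Lower

P1 → East (d²=13617306.00)
P2 → West (d²=10647338.00)
P3 → South (d²=857674.00)
P4 → Outer (d²=11148436.00)
P5 → North (d²=19475125.00)
P6 → West (d²=14201252.00)
P7 → Lower (d²=4089553.00)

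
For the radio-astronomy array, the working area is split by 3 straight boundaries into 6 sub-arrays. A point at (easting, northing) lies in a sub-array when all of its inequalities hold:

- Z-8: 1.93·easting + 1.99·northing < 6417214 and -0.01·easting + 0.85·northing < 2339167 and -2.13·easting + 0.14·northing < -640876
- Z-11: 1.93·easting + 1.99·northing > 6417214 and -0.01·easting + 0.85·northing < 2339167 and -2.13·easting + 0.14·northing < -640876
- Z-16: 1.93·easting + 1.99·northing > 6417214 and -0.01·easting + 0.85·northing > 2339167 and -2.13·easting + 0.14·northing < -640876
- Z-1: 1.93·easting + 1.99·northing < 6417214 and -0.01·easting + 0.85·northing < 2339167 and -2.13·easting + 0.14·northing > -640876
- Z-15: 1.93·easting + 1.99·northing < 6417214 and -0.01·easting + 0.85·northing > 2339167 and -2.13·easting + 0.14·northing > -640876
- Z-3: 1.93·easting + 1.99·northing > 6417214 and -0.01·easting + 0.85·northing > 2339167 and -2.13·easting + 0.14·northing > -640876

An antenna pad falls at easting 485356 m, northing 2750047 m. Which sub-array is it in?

Z-8

1.93·485356 + 1.99·2750047 = 6409330.610, which is < 6417214
-0.01·485356 + 0.85·2750047 = 2332686.390, which is < 2339167
-2.13·485356 + 0.14·2750047 = -648801.700, which is < -640876
This sign pattern matches Z-8.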